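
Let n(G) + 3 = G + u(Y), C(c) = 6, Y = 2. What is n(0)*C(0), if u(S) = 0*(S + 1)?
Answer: -18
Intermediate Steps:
u(S) = 0 (u(S) = 0*(1 + S) = 0)
n(G) = -3 + G (n(G) = -3 + (G + 0) = -3 + G)
n(0)*C(0) = (-3 + 0)*6 = -3*6 = -18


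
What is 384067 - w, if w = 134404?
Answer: 249663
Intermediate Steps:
384067 - w = 384067 - 1*134404 = 384067 - 134404 = 249663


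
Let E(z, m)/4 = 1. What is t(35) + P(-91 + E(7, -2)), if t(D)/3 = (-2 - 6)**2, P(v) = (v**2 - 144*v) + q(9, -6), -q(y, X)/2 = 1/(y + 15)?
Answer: 243467/12 ≈ 20289.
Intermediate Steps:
E(z, m) = 4 (E(z, m) = 4*1 = 4)
q(y, X) = -2/(15 + y) (q(y, X) = -2/(y + 15) = -2/(15 + y))
P(v) = -1/12 + v**2 - 144*v (P(v) = (v**2 - 144*v) - 2/(15 + 9) = (v**2 - 144*v) - 2/24 = (v**2 - 144*v) - 2*1/24 = (v**2 - 144*v) - 1/12 = -1/12 + v**2 - 144*v)
t(D) = 192 (t(D) = 3*(-2 - 6)**2 = 3*(-8)**2 = 3*64 = 192)
t(35) + P(-91 + E(7, -2)) = 192 + (-1/12 + (-91 + 4)**2 - 144*(-91 + 4)) = 192 + (-1/12 + (-87)**2 - 144*(-87)) = 192 + (-1/12 + 7569 + 12528) = 192 + 241163/12 = 243467/12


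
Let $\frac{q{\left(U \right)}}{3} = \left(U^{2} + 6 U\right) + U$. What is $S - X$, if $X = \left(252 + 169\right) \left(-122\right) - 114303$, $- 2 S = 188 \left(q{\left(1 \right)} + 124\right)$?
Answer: $151753$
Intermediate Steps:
$q{\left(U \right)} = 3 U^{2} + 21 U$ ($q{\left(U \right)} = 3 \left(\left(U^{2} + 6 U\right) + U\right) = 3 \left(U^{2} + 7 U\right) = 3 U^{2} + 21 U$)
$S = -13912$ ($S = - \frac{188 \left(3 \cdot 1 \left(7 + 1\right) + 124\right)}{2} = - \frac{188 \left(3 \cdot 1 \cdot 8 + 124\right)}{2} = - \frac{188 \left(24 + 124\right)}{2} = - \frac{188 \cdot 148}{2} = \left(- \frac{1}{2}\right) 27824 = -13912$)
$X = -165665$ ($X = 421 \left(-122\right) - 114303 = -51362 - 114303 = -165665$)
$S - X = -13912 - -165665 = -13912 + 165665 = 151753$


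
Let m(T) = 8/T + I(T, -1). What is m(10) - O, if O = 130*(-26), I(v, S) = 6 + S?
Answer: 16929/5 ≈ 3385.8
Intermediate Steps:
O = -3380
m(T) = 5 + 8/T (m(T) = 8/T + (6 - 1) = 8/T + 5 = 5 + 8/T)
m(10) - O = (5 + 8/10) - 1*(-3380) = (5 + 8*(⅒)) + 3380 = (5 + ⅘) + 3380 = 29/5 + 3380 = 16929/5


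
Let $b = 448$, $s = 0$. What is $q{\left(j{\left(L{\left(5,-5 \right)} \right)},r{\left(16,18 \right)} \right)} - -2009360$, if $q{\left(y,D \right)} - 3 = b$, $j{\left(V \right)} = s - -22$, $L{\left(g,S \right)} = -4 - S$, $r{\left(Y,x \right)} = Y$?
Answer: $2009811$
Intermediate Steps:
$j{\left(V \right)} = 22$ ($j{\left(V \right)} = 0 - -22 = 0 + 22 = 22$)
$q{\left(y,D \right)} = 451$ ($q{\left(y,D \right)} = 3 + 448 = 451$)
$q{\left(j{\left(L{\left(5,-5 \right)} \right)},r{\left(16,18 \right)} \right)} - -2009360 = 451 - -2009360 = 451 + 2009360 = 2009811$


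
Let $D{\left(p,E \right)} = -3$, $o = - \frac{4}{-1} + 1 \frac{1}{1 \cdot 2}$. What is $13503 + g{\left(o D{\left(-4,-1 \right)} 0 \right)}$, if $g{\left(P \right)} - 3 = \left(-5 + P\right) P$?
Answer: $13506$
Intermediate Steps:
$o = \frac{9}{2}$ ($o = \left(-4\right) \left(-1\right) + 1 \cdot \frac{1}{2} = 4 + 1 \cdot \frac{1}{2} = 4 + \frac{1}{2} = \frac{9}{2} \approx 4.5$)
$g{\left(P \right)} = 3 + P \left(-5 + P\right)$ ($g{\left(P \right)} = 3 + \left(-5 + P\right) P = 3 + P \left(-5 + P\right)$)
$13503 + g{\left(o D{\left(-4,-1 \right)} 0 \right)} = 13503 + \left(3 + \left(\frac{9}{2} \left(-3\right) 0\right)^{2} - 5 \cdot \frac{9}{2} \left(-3\right) 0\right) = 13503 + \left(3 + \left(\left(- \frac{27}{2}\right) 0\right)^{2} - 5 \left(\left(- \frac{27}{2}\right) 0\right)\right) = 13503 + \left(3 + 0^{2} - 0\right) = 13503 + \left(3 + 0 + 0\right) = 13503 + 3 = 13506$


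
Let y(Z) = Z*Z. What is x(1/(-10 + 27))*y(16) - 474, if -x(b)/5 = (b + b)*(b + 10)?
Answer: -574746/289 ≈ -1988.7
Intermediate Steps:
y(Z) = Z**2
x(b) = -10*b*(10 + b) (x(b) = -5*(b + b)*(b + 10) = -5*2*b*(10 + b) = -10*b*(10 + b))
x(1/(-10 + 27))*y(16) - 474 = -10*(10 + 1/(-10 + 27))/(-10 + 27)*16**2 - 474 = -10*(10 + 1/17)/17*256 - 474 = -10*1/17*(10 + 1/17)*256 - 474 = -10*1/17*171/17*256 - 474 = -1710/289*256 - 474 = -437760/289 - 474 = -574746/289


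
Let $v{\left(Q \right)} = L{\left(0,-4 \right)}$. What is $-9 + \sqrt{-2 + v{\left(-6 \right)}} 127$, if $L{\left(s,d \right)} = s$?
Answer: $-9 + 127 i \sqrt{2} \approx -9.0 + 179.61 i$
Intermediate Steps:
$v{\left(Q \right)} = 0$
$-9 + \sqrt{-2 + v{\left(-6 \right)}} 127 = -9 + \sqrt{-2 + 0} \cdot 127 = -9 + \sqrt{-2} \cdot 127 = -9 + i \sqrt{2} \cdot 127 = -9 + 127 i \sqrt{2}$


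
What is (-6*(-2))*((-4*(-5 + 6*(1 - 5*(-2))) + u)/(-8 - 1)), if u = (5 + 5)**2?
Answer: 192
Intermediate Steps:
u = 100 (u = 10**2 = 100)
(-6*(-2))*((-4*(-5 + 6*(1 - 5*(-2))) + u)/(-8 - 1)) = (-6*(-2))*((-4*(-5 + 6*(1 - 5*(-2))) + 100)/(-8 - 1)) = 12*((-4*(-5 + 6*(1 + 10)) + 100)/(-9)) = 12*((-4*(-5 + 6*11) + 100)*(-1/9)) = 12*((-4*(-5 + 66) + 100)*(-1/9)) = 12*((-4*61 + 100)*(-1/9)) = 12*((-244 + 100)*(-1/9)) = 12*(-144*(-1/9)) = 12*16 = 192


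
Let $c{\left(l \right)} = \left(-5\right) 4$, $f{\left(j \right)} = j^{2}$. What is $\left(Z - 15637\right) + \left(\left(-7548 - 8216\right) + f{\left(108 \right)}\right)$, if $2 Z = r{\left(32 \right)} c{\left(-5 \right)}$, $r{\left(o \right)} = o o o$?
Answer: $-347417$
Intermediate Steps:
$r{\left(o \right)} = o^{3}$ ($r{\left(o \right)} = o^{2} o = o^{3}$)
$c{\left(l \right)} = -20$
$Z = -327680$ ($Z = \frac{32^{3} \left(-20\right)}{2} = \frac{32768 \left(-20\right)}{2} = \frac{1}{2} \left(-655360\right) = -327680$)
$\left(Z - 15637\right) + \left(\left(-7548 - 8216\right) + f{\left(108 \right)}\right) = \left(-327680 - 15637\right) + \left(\left(-7548 - 8216\right) + 108^{2}\right) = -343317 + \left(\left(-7548 - 8216\right) + 11664\right) = -343317 + \left(-15764 + 11664\right) = -343317 - 4100 = -347417$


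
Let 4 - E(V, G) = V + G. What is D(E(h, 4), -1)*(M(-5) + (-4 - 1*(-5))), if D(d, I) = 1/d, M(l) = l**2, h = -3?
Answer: 26/3 ≈ 8.6667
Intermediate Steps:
E(V, G) = 4 - G - V (E(V, G) = 4 - (V + G) = 4 - (G + V) = 4 + (-G - V) = 4 - G - V)
D(d, I) = 1/d
D(E(h, 4), -1)*(M(-5) + (-4 - 1*(-5))) = ((-5)**2 + (-4 - 1*(-5)))/(4 - 1*4 - 1*(-3)) = (25 + (-4 + 5))/(4 - 4 + 3) = (25 + 1)/3 = (1/3)*26 = 26/3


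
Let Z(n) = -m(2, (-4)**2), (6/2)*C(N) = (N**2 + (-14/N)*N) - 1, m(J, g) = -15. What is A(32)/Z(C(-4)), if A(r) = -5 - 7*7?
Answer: -18/5 ≈ -3.6000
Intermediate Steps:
A(r) = -54 (A(r) = -5 - 49 = -54)
C(N) = -5 + N**2/3 (C(N) = ((N**2 + (-14/N)*N) - 1)/3 = ((N**2 - 14) - 1)/3 = ((-14 + N**2) - 1)/3 = (-15 + N**2)/3 = -5 + N**2/3)
Z(n) = 15 (Z(n) = -1*(-15) = 15)
A(32)/Z(C(-4)) = -54/15 = -54*1/15 = -18/5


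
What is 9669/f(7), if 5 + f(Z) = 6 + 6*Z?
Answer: 9669/43 ≈ 224.86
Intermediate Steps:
f(Z) = 1 + 6*Z (f(Z) = -5 + (6 + 6*Z) = 1 + 6*Z)
9669/f(7) = 9669/(1 + 6*7) = 9669/(1 + 42) = 9669/43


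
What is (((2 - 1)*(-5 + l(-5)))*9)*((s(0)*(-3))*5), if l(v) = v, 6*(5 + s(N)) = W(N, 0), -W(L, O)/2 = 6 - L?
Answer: -9450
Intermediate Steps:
W(L, O) = -12 + 2*L (W(L, O) = -2*(6 - L) = -12 + 2*L)
s(N) = -7 + N/3 (s(N) = -5 + (-12 + 2*N)/6 = -5 + (-2 + N/3) = -7 + N/3)
(((2 - 1)*(-5 + l(-5)))*9)*((s(0)*(-3))*5) = (((2 - 1)*(-5 - 5))*9)*(((-7 + (⅓)*0)*(-3))*5) = ((1*(-10))*9)*(((-7 + 0)*(-3))*5) = (-10*9)*(-7*(-3)*5) = -1890*5 = -90*105 = -9450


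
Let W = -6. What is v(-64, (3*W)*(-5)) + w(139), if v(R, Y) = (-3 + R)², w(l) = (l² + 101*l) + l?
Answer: 37988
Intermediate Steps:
w(l) = l² + 102*l
v(-64, (3*W)*(-5)) + w(139) = (-3 - 64)² + 139*(102 + 139) = (-67)² + 139*241 = 4489 + 33499 = 37988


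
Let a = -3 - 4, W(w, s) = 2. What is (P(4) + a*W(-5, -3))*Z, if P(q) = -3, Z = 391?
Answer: -6647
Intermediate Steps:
a = -7
(P(4) + a*W(-5, -3))*Z = (-3 - 7*2)*391 = (-3 - 14)*391 = -17*391 = -6647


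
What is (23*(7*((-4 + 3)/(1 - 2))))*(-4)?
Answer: -644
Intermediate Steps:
(23*(7*((-4 + 3)/(1 - 2))))*(-4) = (23*(7*(-1/(-1))))*(-4) = (23*(7*(-1*(-1))))*(-4) = (23*(7*1))*(-4) = (23*7)*(-4) = 161*(-4) = -644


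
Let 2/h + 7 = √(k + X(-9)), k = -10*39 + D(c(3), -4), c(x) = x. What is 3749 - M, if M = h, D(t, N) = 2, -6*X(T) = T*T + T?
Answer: 1683315/449 + 40*I/449 ≈ 3749.0 + 0.089087*I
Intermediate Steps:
X(T) = -T/6 - T²/6 (X(T) = -(T*T + T)/6 = -(T² + T)/6 = -(T + T²)/6 = -T/6 - T²/6)
k = -388 (k = -10*39 + 2 = -390 + 2 = -388)
h = 2*(-7 - 20*I)/449 (h = 2/(-7 + √(-388 - ⅙*(-9)*(1 - 9))) = 2/(-7 + √(-388 - ⅙*(-9)*(-8))) = 2/(-7 + √(-388 - 12)) = 2/(-7 + √(-400)) = 2/(-7 + 20*I) = 2*((-7 - 20*I)/449) = 2*(-7 - 20*I)/449 ≈ -0.03118 - 0.089087*I)
M = -14/449 - 40*I/449 ≈ -0.03118 - 0.089087*I
3749 - M = 3749 - (-14/449 - 40*I/449) = 3749 + (14/449 + 40*I/449) = 1683315/449 + 40*I/449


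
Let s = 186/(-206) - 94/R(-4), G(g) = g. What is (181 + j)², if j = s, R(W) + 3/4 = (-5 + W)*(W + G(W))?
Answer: 27541734912484/861716025 ≈ 31962.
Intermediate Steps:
R(W) = -¾ + 2*W*(-5 + W) (R(W) = -¾ + (-5 + W)*(W + W) = -¾ + (-5 + W)*(2*W) = -¾ + 2*W*(-5 + W))
s = -65233/29355 (s = 186/(-206) - 94/(-¾ - 10*(-4) + 2*(-4)²) = 186*(-1/206) - 94/(-¾ + 40 + 2*16) = -93/103 - 94/(-¾ + 40 + 32) = -93/103 - 94/285/4 = -93/103 - 94*4/285 = -93/103 - 376/285 = -65233/29355 ≈ -2.2222)
j = -65233/29355 ≈ -2.2222
(181 + j)² = (181 - 65233/29355)² = (5248022/29355)² = 27541734912484/861716025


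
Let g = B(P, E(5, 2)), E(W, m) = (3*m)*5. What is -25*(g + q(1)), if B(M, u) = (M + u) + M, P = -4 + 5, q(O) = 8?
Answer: -1000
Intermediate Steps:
E(W, m) = 15*m
P = 1
B(M, u) = u + 2*M
g = 32 (g = 15*2 + 2*1 = 30 + 2 = 32)
-25*(g + q(1)) = -25*(32 + 8) = -25*40 = -1000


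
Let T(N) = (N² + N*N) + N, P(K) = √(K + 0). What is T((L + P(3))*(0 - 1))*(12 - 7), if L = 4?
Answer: 170 + 75*√3 ≈ 299.90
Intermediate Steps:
P(K) = √K
T(N) = N + 2*N² (T(N) = (N² + N²) + N = 2*N² + N = N + 2*N²)
T((L + P(3))*(0 - 1))*(12 - 7) = (((4 + √3)*(0 - 1))*(1 + 2*((4 + √3)*(0 - 1))))*(12 - 7) = (((4 + √3)*(-1))*(1 + 2*((4 + √3)*(-1))))*5 = ((-4 - √3)*(1 + 2*(-4 - √3)))*5 = ((-4 - √3)*(1 + (-8 - 2*√3)))*5 = ((-4 - √3)*(-7 - 2*√3))*5 = ((-7 - 2*√3)*(-4 - √3))*5 = 5*(-7 - 2*√3)*(-4 - √3)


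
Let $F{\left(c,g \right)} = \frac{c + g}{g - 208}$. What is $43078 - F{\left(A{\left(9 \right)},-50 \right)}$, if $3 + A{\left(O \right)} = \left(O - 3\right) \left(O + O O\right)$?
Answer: $\frac{11114611}{258} \approx 43080.0$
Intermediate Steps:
$A{\left(O \right)} = -3 + \left(-3 + O\right) \left(O + O^{2}\right)$ ($A{\left(O \right)} = -3 + \left(O - 3\right) \left(O + O O\right) = -3 + \left(-3 + O\right) \left(O + O^{2}\right)$)
$F{\left(c,g \right)} = \frac{c + g}{-208 + g}$
$43078 - F{\left(A{\left(9 \right)},-50 \right)} = 43078 - \frac{\left(-3 + 9^{3} - 27 - 2 \cdot 9^{2}\right) - 50}{-208 - 50} = 43078 - \frac{\left(-3 + 729 - 27 - 162\right) - 50}{-258} = 43078 - - \frac{\left(-3 + 729 - 27 - 162\right) - 50}{258} = 43078 - - \frac{537 - 50}{258} = 43078 - \left(- \frac{1}{258}\right) 487 = 43078 - - \frac{487}{258} = 43078 + \frac{487}{258} = \frac{11114611}{258}$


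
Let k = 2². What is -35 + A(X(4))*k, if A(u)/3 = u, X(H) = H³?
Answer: 733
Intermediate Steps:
k = 4
A(u) = 3*u
-35 + A(X(4))*k = -35 + (3*4³)*4 = -35 + (3*64)*4 = -35 + 192*4 = -35 + 768 = 733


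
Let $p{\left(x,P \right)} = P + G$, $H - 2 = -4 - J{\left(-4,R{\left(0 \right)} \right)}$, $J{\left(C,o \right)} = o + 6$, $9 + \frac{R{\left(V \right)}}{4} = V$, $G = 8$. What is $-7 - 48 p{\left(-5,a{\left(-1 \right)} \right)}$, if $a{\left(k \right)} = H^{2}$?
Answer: $-38023$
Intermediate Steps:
$R{\left(V \right)} = -36 + 4 V$
$J{\left(C,o \right)} = 6 + o$
$H = 28$ ($H = 2 - \left(-26 + 0\right) = 2 - -26 = 2 + \left(-4 + 30\right) = 2 + 26 = 28$)
$a{\left(k \right)} = 784$ ($a{\left(k \right)} = 28^{2} = 784$)
$p{\left(x,P \right)} = 8 + P$ ($p{\left(x,P \right)} = P + 8 = 8 + P$)
$-7 - 48 p{\left(-5,a{\left(-1 \right)} \right)} = -7 - 48 \left(8 + 784\right) = -7 - 38016 = -38023$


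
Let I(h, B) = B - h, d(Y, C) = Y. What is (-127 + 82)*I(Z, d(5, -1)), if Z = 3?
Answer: -90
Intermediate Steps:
(-127 + 82)*I(Z, d(5, -1)) = (-127 + 82)*(5 - 1*3) = -45*(5 - 3) = -45*2 = -90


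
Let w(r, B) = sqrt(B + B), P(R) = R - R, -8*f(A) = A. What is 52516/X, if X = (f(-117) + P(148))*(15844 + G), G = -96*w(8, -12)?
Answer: 416031752/1837291365 + 1680512*I*sqrt(6)/612430455 ≈ 0.22644 + 0.0067214*I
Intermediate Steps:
f(A) = -A/8
P(R) = 0
w(r, B) = sqrt(2)*sqrt(B) (w(r, B) = sqrt(2*B) = sqrt(2)*sqrt(B))
G = -192*I*sqrt(6) (G = -96*sqrt(2)*sqrt(-12) = -96*sqrt(2)*2*I*sqrt(3) = -192*I*sqrt(6) ≈ -470.3*I)
X = 463437/2 - 2808*I*sqrt(6) (X = (-1/8*(-117) + 0)*(15844 - 192*I*sqrt(6)) = (117/8 + 0)*(15844 - 192*I*sqrt(6)) = 117*(15844 - 192*I*sqrt(6))/8 = 463437/2 - 2808*I*sqrt(6) ≈ 2.3172e+5 - 6878.2*I)
52516/X = 52516/(463437/2 - 2808*I*sqrt(6))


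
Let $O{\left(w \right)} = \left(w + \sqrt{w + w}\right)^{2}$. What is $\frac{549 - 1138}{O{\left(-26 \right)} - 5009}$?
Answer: $\frac{2582765}{19368833} - \frac{61256 i \sqrt{13}}{19368833} \approx 0.13335 - 0.011403 i$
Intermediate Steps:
$O{\left(w \right)} = \left(w + \sqrt{2} \sqrt{w}\right)^{2}$ ($O{\left(w \right)} = \left(w + \sqrt{2 w}\right)^{2} = \left(w + \sqrt{2} \sqrt{w}\right)^{2}$)
$\frac{549 - 1138}{O{\left(-26 \right)} - 5009} = \frac{549 - 1138}{\left(-26 + \sqrt{2} \sqrt{-26}\right)^{2} - 5009} = - \frac{589}{\left(-26 + \sqrt{2} i \sqrt{26}\right)^{2} - 5009} = - \frac{589}{\left(-26 + 2 i \sqrt{13}\right)^{2} - 5009} = - \frac{589}{-5009 + \left(-26 + 2 i \sqrt{13}\right)^{2}}$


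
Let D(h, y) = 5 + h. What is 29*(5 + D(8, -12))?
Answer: 522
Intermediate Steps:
29*(5 + D(8, -12)) = 29*(5 + (5 + 8)) = 29*(5 + 13) = 29*18 = 522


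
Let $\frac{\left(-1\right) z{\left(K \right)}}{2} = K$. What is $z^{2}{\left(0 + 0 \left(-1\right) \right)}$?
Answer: $0$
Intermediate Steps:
$z{\left(K \right)} = - 2 K$
$z^{2}{\left(0 + 0 \left(-1\right) \right)} = \left(- 2 \left(0 + 0 \left(-1\right)\right)\right)^{2} = \left(- 2 \left(0 + 0\right)\right)^{2} = \left(\left(-2\right) 0\right)^{2} = 0^{2} = 0$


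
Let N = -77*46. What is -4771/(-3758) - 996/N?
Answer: 10320925/6655418 ≈ 1.5508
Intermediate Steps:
N = -3542
-4771/(-3758) - 996/N = -4771/(-3758) - 996/(-3542) = -4771*(-1/3758) - 996*(-1/3542) = 4771/3758 + 498/1771 = 10320925/6655418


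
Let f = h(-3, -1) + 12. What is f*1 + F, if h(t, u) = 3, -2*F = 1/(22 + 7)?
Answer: 869/58 ≈ 14.983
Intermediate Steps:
F = -1/58 (F = -1/(2*(22 + 7)) = -½/29 = -½*1/29 = -1/58 ≈ -0.017241)
f = 15 (f = 3 + 12 = 15)
f*1 + F = 15*1 - 1/58 = 15 - 1/58 = 869/58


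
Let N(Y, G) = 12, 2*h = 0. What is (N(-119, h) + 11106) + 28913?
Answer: 40031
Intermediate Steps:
h = 0 (h = (1/2)*0 = 0)
(N(-119, h) + 11106) + 28913 = (12 + 11106) + 28913 = 11118 + 28913 = 40031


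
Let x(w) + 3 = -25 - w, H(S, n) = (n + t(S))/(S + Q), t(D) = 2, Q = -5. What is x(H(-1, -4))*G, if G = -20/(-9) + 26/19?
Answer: -52190/513 ≈ -101.73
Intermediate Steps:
H(S, n) = (2 + n)/(-5 + S) (H(S, n) = (n + 2)/(S - 5) = (2 + n)/(-5 + S))
x(w) = -28 - w (x(w) = -3 + (-25 - w) = -28 - w)
G = 614/171 (G = -20*(-⅑) + 26*(1/19) = 20/9 + 26/19 = 614/171 ≈ 3.5906)
x(H(-1, -4))*G = (-28 - (2 - 4)/(-5 - 1))*(614/171) = (-28 - (-2)/(-6))*(614/171) = (-28 - (-1)*(-2)/6)*(614/171) = (-28 - 1*⅓)*(614/171) = (-28 - ⅓)*(614/171) = -85/3*614/171 = -52190/513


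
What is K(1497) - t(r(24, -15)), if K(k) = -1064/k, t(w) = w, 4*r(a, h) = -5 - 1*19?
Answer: 7918/1497 ≈ 5.2892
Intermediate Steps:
r(a, h) = -6 (r(a, h) = (-5 - 1*19)/4 = (-5 - 19)/4 = (1/4)*(-24) = -6)
K(1497) - t(r(24, -15)) = -1064/1497 - 1*(-6) = -1064*1/1497 + 6 = -1064/1497 + 6 = 7918/1497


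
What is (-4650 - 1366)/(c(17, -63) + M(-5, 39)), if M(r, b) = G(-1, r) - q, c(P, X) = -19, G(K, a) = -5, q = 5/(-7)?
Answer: 42112/163 ≈ 258.36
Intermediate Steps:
q = -5/7 (q = 5*(-⅐) = -5/7 ≈ -0.71429)
M(r, b) = -30/7 (M(r, b) = -5 - 1*(-5/7) = -5 + 5/7 = -30/7)
(-4650 - 1366)/(c(17, -63) + M(-5, 39)) = (-4650 - 1366)/(-19 - 30/7) = -6016/(-163/7) = -6016*(-7/163) = 42112/163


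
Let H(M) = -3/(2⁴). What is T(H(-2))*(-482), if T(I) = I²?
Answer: -2169/128 ≈ -16.945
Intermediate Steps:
H(M) = -3/16
T(H(-2))*(-482) = (-3/16)²*(-482) = (9/256)*(-482) = -2169/128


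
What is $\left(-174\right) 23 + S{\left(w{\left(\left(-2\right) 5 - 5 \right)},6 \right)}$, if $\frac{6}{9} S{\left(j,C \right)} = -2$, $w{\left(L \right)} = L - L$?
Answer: $-4005$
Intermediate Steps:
$w{\left(L \right)} = 0$
$S{\left(j,C \right)} = -3$ ($S{\left(j,C \right)} = \frac{3}{2} \left(-2\right) = -3$)
$\left(-174\right) 23 + S{\left(w{\left(\left(-2\right) 5 - 5 \right)},6 \right)} = \left(-174\right) 23 - 3 = -4002 - 3 = -4005$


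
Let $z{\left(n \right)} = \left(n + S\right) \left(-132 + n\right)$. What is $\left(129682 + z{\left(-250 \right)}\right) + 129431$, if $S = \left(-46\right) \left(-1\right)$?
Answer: $337041$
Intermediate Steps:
$S = 46$
$z{\left(n \right)} = \left(-132 + n\right) \left(46 + n\right)$ ($z{\left(n \right)} = \left(n + 46\right) \left(-132 + n\right) = \left(46 + n\right) \left(-132 + n\right) = \left(-132 + n\right) \left(46 + n\right)$)
$\left(129682 + z{\left(-250 \right)}\right) + 129431 = \left(129682 - \left(-15428 - 62500\right)\right) + 129431 = \left(129682 + \left(-6072 + 62500 + 21500\right)\right) + 129431 = \left(129682 + 77928\right) + 129431 = 207610 + 129431 = 337041$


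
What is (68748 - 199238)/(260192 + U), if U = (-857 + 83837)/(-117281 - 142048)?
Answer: -5639973535/11245874698 ≈ -0.50151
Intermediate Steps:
U = -27660/86443 (U = 82980/(-259329) = 82980*(-1/259329) = -27660/86443 ≈ -0.31998)
(68748 - 199238)/(260192 + U) = (68748 - 199238)/(260192 - 27660/86443) = -130490/22491749396/86443 = -130490*86443/22491749396 = -5639973535/11245874698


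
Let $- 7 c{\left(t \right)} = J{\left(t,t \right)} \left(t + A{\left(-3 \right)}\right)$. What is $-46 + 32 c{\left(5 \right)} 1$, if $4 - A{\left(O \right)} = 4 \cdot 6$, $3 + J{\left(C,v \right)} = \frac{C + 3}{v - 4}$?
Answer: $\frac{2078}{7} \approx 296.86$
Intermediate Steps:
$J{\left(C,v \right)} = -3 + \frac{3 + C}{-4 + v}$ ($J{\left(C,v \right)} = -3 + \frac{C + 3}{v - 4} = -3 + \frac{3 + C}{-4 + v}$)
$A{\left(O \right)} = -20$ ($A{\left(O \right)} = 4 - 4 \cdot 6 = 4 - 24 = -20$)
$c{\left(t \right)} = - \frac{\left(-20 + t\right) \left(15 - 2 t\right)}{7 \left(-4 + t\right)}$ ($c{\left(t \right)} = - \frac{\frac{15 + t - 3 t}{-4 + t} \left(t - 20\right)}{7} = - \frac{\frac{15 - 2 t}{-4 + t} \left(-20 + t\right)}{7} = - \frac{\frac{1}{-4 + t} \left(-20 + t\right) \left(15 - 2 t\right)}{7} = - \frac{\left(-20 + t\right) \left(15 - 2 t\right)}{7 \left(-4 + t\right)}$)
$-46 + 32 c{\left(5 \right)} 1 = -46 + 32 \frac{\left(-20 + 5\right) \left(-15 + 2 \cdot 5\right)}{-28 + 7 \cdot 5} \cdot 1 = -46 + 32 \frac{1}{-28 + 35} \left(-15\right) \left(-15 + 10\right) 1 = -46 + 32 \cdot \frac{1}{7} \left(-15\right) \left(-5\right) 1 = -46 + 32 \cdot \frac{75}{7} \cdot 1 = -46 + 32 \cdot \frac{75}{7} = -46 + \frac{2400}{7} = \frac{2078}{7}$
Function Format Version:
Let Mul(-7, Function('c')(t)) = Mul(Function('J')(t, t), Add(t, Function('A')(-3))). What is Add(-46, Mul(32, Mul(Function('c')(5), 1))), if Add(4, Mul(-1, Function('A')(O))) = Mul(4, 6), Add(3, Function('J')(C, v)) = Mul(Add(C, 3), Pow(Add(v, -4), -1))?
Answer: Rational(2078, 7) ≈ 296.86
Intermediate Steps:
Function('J')(C, v) = Add(-3, Mul(Pow(Add(-4, v), -1), Add(3, C))) (Function('J')(C, v) = Add(-3, Mul(Add(C, 3), Pow(Add(v, -4), -1))) = Add(-3, Mul(Add(3, C), Pow(Add(-4, v), -1))) = Add(-3, Mul(Pow(Add(-4, v), -1), Add(3, C))))
Function('A')(O) = -20 (Function('A')(O) = Add(4, Mul(-1, Mul(4, 6))) = Add(4, Mul(-1, 24)) = Add(4, -24) = -20)
Function('c')(t) = Mul(Rational(-1, 7), Pow(Add(-4, t), -1), Add(-20, t), Add(15, Mul(-2, t))) (Function('c')(t) = Mul(Rational(-1, 7), Mul(Mul(Pow(Add(-4, t), -1), Add(15, t, Mul(-3, t))), Add(t, -20))) = Mul(Rational(-1, 7), Mul(Mul(Pow(Add(-4, t), -1), Add(15, Mul(-2, t))), Add(-20, t))) = Mul(Rational(-1, 7), Mul(Pow(Add(-4, t), -1), Add(-20, t), Add(15, Mul(-2, t)))) = Mul(Rational(-1, 7), Pow(Add(-4, t), -1), Add(-20, t), Add(15, Mul(-2, t))))
Add(-46, Mul(32, Mul(Function('c')(5), 1))) = Add(-46, Mul(32, Mul(Mul(Pow(Add(-28, Mul(7, 5)), -1), Add(-20, 5), Add(-15, Mul(2, 5))), 1))) = Add(-46, Mul(32, Mul(Mul(Pow(Add(-28, 35), -1), -15, Add(-15, 10)), 1))) = Add(-46, Mul(32, Mul(Mul(Pow(7, -1), -15, -5), 1))) = Add(-46, Mul(32, Mul(Mul(Rational(1, 7), -15, -5), 1))) = Add(-46, Mul(32, Mul(Rational(75, 7), 1))) = Add(-46, Mul(32, Rational(75, 7))) = Add(-46, Rational(2400, 7)) = Rational(2078, 7)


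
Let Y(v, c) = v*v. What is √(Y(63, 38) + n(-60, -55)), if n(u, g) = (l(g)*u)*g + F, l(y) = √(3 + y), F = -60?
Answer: √(3909 + 6600*I*√13) ≈ 118.37 + 100.52*I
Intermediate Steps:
Y(v, c) = v²
n(u, g) = -60 + g*u*√(3 + g) (n(u, g) = (√(3 + g)*u)*g - 60 = (u*√(3 + g))*g - 60 = g*u*√(3 + g) - 60 = -60 + g*u*√(3 + g))
√(Y(63, 38) + n(-60, -55)) = √(63² + (-60 - 55*(-60)*√(3 - 55))) = √(3969 + (-60 - 55*(-60)*√(-52))) = √(3969 + (-60 - 55*(-60)*2*I*√13)) = √(3969 + (-60 + 6600*I*√13)) = √(3909 + 6600*I*√13)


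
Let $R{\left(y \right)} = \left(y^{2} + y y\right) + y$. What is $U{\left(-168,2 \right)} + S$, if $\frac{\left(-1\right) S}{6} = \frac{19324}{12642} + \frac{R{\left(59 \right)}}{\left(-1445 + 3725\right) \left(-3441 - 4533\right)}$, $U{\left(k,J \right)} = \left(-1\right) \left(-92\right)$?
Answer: $\frac{528831335647}{6384462840} \approx 82.831$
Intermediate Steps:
$R{\left(y \right)} = y + 2 y^{2}$ ($R{\left(y \right)} = \left(y^{2} + y^{2}\right) + y = 2 y^{2} + y = y + 2 y^{2}$)
$U{\left(k,J \right)} = 92$
$S = - \frac{58539245633}{6384462840}$ ($S = - 6 \left(\frac{19324}{12642} + \frac{59 \left(1 + 2 \cdot 59\right)}{\left(-1445 + 3725\right) \left(-3441 - 4533\right)}\right) = - 6 \left(19324 \cdot \frac{1}{12642} + \frac{59 \left(1 + 118\right)}{2280 \left(-7974\right)}\right) = - 6 \left(\frac{9662}{6321} + \frac{59 \cdot 119}{-18180720}\right) = - 6 \left(\frac{9662}{6321} + 7021 \left(- \frac{1}{18180720}\right)\right) = - 6 \left(\frac{9662}{6321} - \frac{7021}{18180720}\right) = \left(-6\right) \frac{58539245633}{38306777040} = - \frac{58539245633}{6384462840} \approx -9.169$)
$U{\left(-168,2 \right)} + S = 92 - \frac{58539245633}{6384462840} = \frac{528831335647}{6384462840}$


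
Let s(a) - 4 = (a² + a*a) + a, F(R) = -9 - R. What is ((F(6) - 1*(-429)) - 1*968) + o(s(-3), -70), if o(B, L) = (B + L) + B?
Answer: -586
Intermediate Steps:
s(a) = 4 + a + 2*a² (s(a) = 4 + ((a² + a*a) + a) = 4 + ((a² + a²) + a) = 4 + (2*a² + a) = 4 + (a + 2*a²) = 4 + a + 2*a²)
o(B, L) = L + 2*B
((F(6) - 1*(-429)) - 1*968) + o(s(-3), -70) = (((-9 - 1*6) - 1*(-429)) - 1*968) + (-70 + 2*(4 - 3 + 2*(-3)²)) = (((-9 - 6) + 429) - 968) + (-70 + 2*(4 - 3 + 2*9)) = ((-15 + 429) - 968) + (-70 + 2*(4 - 3 + 18)) = (414 - 968) + (-70 + 2*19) = -554 + (-70 + 38) = -554 - 32 = -586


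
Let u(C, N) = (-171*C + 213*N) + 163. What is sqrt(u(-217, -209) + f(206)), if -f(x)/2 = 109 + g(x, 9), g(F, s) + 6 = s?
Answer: I*sqrt(7471) ≈ 86.435*I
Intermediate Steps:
g(F, s) = -6 + s
u(C, N) = 163 - 171*C + 213*N
f(x) = -224 (f(x) = -2*(109 + (-6 + 9)) = -2*(109 + 3) = -2*112 = -224)
sqrt(u(-217, -209) + f(206)) = sqrt((163 - 171*(-217) + 213*(-209)) - 224) = sqrt((163 + 37107 - 44517) - 224) = sqrt(-7247 - 224) = sqrt(-7471) = I*sqrt(7471)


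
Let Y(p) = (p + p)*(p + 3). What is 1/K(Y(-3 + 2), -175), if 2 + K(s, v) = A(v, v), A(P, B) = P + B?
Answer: -1/352 ≈ -0.0028409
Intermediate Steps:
A(P, B) = B + P
Y(p) = 2*p*(3 + p) (Y(p) = (2*p)*(3 + p) = 2*p*(3 + p))
K(s, v) = -2 + 2*v (K(s, v) = -2 + (v + v) = -2 + 2*v)
1/K(Y(-3 + 2), -175) = 1/(-2 + 2*(-175)) = 1/(-2 - 350) = 1/(-352) = -1/352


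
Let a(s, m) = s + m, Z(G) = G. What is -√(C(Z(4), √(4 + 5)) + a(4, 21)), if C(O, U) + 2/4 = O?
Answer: -√114/2 ≈ -5.3385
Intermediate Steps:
a(s, m) = m + s
C(O, U) = -½ + O
-√(C(Z(4), √(4 + 5)) + a(4, 21)) = -√((-½ + 4) + (21 + 4)) = -√(7/2 + 25) = -√(57/2) = -√114/2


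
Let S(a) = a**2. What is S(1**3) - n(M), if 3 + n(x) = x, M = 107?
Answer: -103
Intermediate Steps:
n(x) = -3 + x
S(1**3) - n(M) = (1**3)**2 - (-3 + 107) = 1**2 - 1*104 = 1 - 104 = -103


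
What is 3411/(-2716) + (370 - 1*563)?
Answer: -527599/2716 ≈ -194.26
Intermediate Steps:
3411/(-2716) + (370 - 1*563) = 3411*(-1/2716) + (370 - 563) = -3411/2716 - 193 = -527599/2716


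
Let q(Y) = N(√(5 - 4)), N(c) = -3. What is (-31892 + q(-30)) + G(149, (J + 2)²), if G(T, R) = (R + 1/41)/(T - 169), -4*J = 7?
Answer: -418462457/13120 ≈ -31895.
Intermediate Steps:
J = -7/4 (J = -¼*7 = -7/4 ≈ -1.7500)
q(Y) = -3
G(T, R) = (1/41 + R)/(-169 + T) (G(T, R) = (R + 1/41)/(-169 + T) = (1/41 + R)/(-169 + T))
(-31892 + q(-30)) + G(149, (J + 2)²) = (-31892 - 3) + (1/41 + (-7/4 + 2)²)/(-169 + 149) = -31895 + (1/41 + (¼)²)/(-20) = -31895 - (1/41 + 1/16)/20 = -31895 - 1/20*57/656 = -31895 - 57/13120 = -418462457/13120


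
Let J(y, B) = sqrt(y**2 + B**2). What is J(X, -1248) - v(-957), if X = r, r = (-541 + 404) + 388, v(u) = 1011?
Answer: -1011 + sqrt(1620505) ≈ 261.99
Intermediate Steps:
r = 251 (r = -137 + 388 = 251)
X = 251
J(y, B) = sqrt(B**2 + y**2)
J(X, -1248) - v(-957) = sqrt((-1248)**2 + 251**2) - 1*1011 = sqrt(1557504 + 63001) - 1011 = sqrt(1620505) - 1011 = -1011 + sqrt(1620505)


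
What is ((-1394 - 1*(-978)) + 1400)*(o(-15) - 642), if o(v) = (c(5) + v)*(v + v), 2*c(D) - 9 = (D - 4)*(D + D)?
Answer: -469368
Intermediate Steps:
c(D) = 9/2 + D*(-4 + D) (c(D) = 9/2 + ((D - 4)*(D + D))/2 = 9/2 + ((-4 + D)*(2*D))/2 = 9/2 + (2*D*(-4 + D))/2 = 9/2 + D*(-4 + D))
o(v) = 2*v*(19/2 + v) (o(v) = ((9/2 + 5² - 4*5) + v)*(v + v) = ((9/2 + 25 - 20) + v)*(2*v) = (19/2 + v)*(2*v) = 2*v*(19/2 + v))
((-1394 - 1*(-978)) + 1400)*(o(-15) - 642) = ((-1394 - 1*(-978)) + 1400)*(-15*(19 + 2*(-15)) - 642) = ((-1394 + 978) + 1400)*(-15*(19 - 30) - 642) = (-416 + 1400)*(-15*(-11) - 642) = 984*(165 - 642) = 984*(-477) = -469368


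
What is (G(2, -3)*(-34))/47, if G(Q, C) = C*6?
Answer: 612/47 ≈ 13.021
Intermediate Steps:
G(Q, C) = 6*C
(G(2, -3)*(-34))/47 = ((6*(-3))*(-34))/47 = -18*(-34)*(1/47) = 612*(1/47) = 612/47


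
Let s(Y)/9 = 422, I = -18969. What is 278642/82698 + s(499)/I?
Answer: 118368407/37349961 ≈ 3.1692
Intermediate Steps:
s(Y) = 3798 (s(Y) = 9*422 = 3798)
278642/82698 + s(499)/I = 278642/82698 + 3798/(-18969) = 278642*(1/82698) + 3798*(-1/18969) = 19903/5907 - 1266/6323 = 118368407/37349961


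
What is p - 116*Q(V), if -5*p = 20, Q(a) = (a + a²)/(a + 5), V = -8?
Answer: 6484/3 ≈ 2161.3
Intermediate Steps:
Q(a) = (a + a²)/(5 + a)
p = -4 (p = -⅕*20 = -4)
p - 116*Q(V) = -4 - (-928)*(1 - 8)/(5 - 8) = -4 - (-928)*(-7)/(-3) = -4 - (-928)*(-1)*(-7)/3 = -4 - 116*(-56/3) = -4 + 6496/3 = 6484/3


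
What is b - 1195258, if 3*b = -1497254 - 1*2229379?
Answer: -2437469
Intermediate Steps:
b = -1242211 (b = (-1497254 - 1*2229379)/3 = (-1497254 - 2229379)/3 = (⅓)*(-3726633) = -1242211)
b - 1195258 = -1242211 - 1195258 = -2437469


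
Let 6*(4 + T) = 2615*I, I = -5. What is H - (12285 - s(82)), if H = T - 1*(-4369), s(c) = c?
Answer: -60103/6 ≈ -10017.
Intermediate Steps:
T = -13099/6 (T = -4 + (2615*(-5))/6 = -4 + (⅙)*(-13075) = -4 - 13075/6 = -13099/6 ≈ -2183.2)
H = 13115/6 (H = -13099/6 - 1*(-4369) = -13099/6 + 4369 = 13115/6 ≈ 2185.8)
H - (12285 - s(82)) = 13115/6 - (12285 - 1*82) = 13115/6 - (12285 - 82) = 13115/6 - 1*12203 = 13115/6 - 12203 = -60103/6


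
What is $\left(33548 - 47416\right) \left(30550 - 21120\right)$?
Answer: $-130775240$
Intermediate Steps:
$\left(33548 - 47416\right) \left(30550 - 21120\right) = \left(-13868\right) 9430 = -130775240$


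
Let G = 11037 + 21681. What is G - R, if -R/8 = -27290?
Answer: -185602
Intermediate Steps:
G = 32718
R = 218320 (R = -8*(-27290) = 218320)
G - R = 32718 - 1*218320 = 32718 - 218320 = -185602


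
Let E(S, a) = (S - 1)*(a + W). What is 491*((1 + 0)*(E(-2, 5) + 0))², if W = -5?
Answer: 0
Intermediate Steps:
E(S, a) = (-1 + S)*(-5 + a) (E(S, a) = (S - 1)*(a - 5) = (-1 + S)*(-5 + a))
491*((1 + 0)*(E(-2, 5) + 0))² = 491*((1 + 0)*((5 - 1*5 - 5*(-2) - 2*5) + 0))² = 491*(1*((5 - 5 + 10 - 10) + 0))² = 491*(1*(0 + 0))² = 491*(1*0)² = 491*0² = 491*0 = 0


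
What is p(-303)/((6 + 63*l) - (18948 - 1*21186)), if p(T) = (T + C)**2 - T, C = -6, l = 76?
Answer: 3991/293 ≈ 13.621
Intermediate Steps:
p(T) = (-6 + T)**2 - T (p(T) = (T - 6)**2 - T = (-6 + T)**2 - T)
p(-303)/((6 + 63*l) - (18948 - 1*21186)) = ((-6 - 303)**2 - 1*(-303))/((6 + 63*76) - (18948 - 1*21186)) = ((-309)**2 + 303)/((6 + 4788) - (18948 - 21186)) = (95481 + 303)/(4794 - 1*(-2238)) = 95784/(4794 + 2238) = 95784/7032 = 95784*(1/7032) = 3991/293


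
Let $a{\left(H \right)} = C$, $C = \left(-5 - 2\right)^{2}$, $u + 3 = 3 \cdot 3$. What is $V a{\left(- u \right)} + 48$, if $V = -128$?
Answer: $-6224$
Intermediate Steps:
$u = 6$ ($u = -3 + 3 \cdot 3 = -3 + 9 = 6$)
$C = 49$ ($C = \left(-7\right)^{2} = 49$)
$a{\left(H \right)} = 49$
$V a{\left(- u \right)} + 48 = \left(-128\right) 49 + 48 = -6272 + 48 = -6224$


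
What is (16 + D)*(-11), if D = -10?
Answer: -66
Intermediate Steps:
(16 + D)*(-11) = (16 - 10)*(-11) = 6*(-11) = -66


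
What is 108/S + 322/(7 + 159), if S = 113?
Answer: 27157/9379 ≈ 2.8955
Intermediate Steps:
108/S + 322/(7 + 159) = 108/113 + 322/(7 + 159) = 108*(1/113) + 322/166 = 108/113 + 322*(1/166) = 108/113 + 161/83 = 27157/9379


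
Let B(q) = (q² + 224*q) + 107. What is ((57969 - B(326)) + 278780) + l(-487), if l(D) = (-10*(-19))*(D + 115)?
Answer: 86662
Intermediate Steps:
B(q) = 107 + q² + 224*q
l(D) = 21850 + 190*D (l(D) = 190*(115 + D) = 21850 + 190*D)
((57969 - B(326)) + 278780) + l(-487) = ((57969 - (107 + 326² + 224*326)) + 278780) + (21850 + 190*(-487)) = ((57969 - (107 + 106276 + 73024)) + 278780) + (21850 - 92530) = ((57969 - 1*179407) + 278780) - 70680 = ((57969 - 179407) + 278780) - 70680 = (-121438 + 278780) - 70680 = 157342 - 70680 = 86662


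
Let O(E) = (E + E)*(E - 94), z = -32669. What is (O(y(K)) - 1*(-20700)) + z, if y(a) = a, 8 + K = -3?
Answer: -9659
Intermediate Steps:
K = -11 (K = -8 - 3 = -11)
O(E) = 2*E*(-94 + E) (O(E) = (2*E)*(-94 + E) = 2*E*(-94 + E))
(O(y(K)) - 1*(-20700)) + z = (2*(-11)*(-94 - 11) - 1*(-20700)) - 32669 = (2*(-11)*(-105) + 20700) - 32669 = (2310 + 20700) - 32669 = 23010 - 32669 = -9659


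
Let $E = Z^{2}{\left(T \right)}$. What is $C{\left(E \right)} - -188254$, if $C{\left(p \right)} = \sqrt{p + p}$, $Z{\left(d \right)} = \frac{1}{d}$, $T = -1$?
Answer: $188254 + \sqrt{2} \approx 1.8826 \cdot 10^{5}$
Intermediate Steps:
$E = 1$ ($E = \left(\frac{1}{-1}\right)^{2} = \left(-1\right)^{2} = 1$)
$C{\left(p \right)} = \sqrt{2} \sqrt{p}$ ($C{\left(p \right)} = \sqrt{2 p} = \sqrt{2} \sqrt{p}$)
$C{\left(E \right)} - -188254 = \sqrt{2} \sqrt{1} - -188254 = \sqrt{2} \cdot 1 + 188254 = \sqrt{2} + 188254 = 188254 + \sqrt{2}$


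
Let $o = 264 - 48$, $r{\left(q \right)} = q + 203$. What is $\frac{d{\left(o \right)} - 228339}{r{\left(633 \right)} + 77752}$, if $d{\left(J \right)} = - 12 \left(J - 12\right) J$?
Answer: $- \frac{84123}{8732} \approx -9.6339$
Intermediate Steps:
$r{\left(q \right)} = 203 + q$
$o = 216$
$d{\left(J \right)} = J \left(144 - 12 J\right)$ ($d{\left(J \right)} = - 12 \left(-12 + J\right) J = \left(144 - 12 J\right) J = J \left(144 - 12 J\right)$)
$\frac{d{\left(o \right)} - 228339}{r{\left(633 \right)} + 77752} = \frac{12 \cdot 216 \left(12 - 216\right) - 228339}{\left(203 + 633\right) + 77752} = \frac{12 \cdot 216 \left(12 - 216\right) - 228339}{836 + 77752} = \frac{12 \cdot 216 \left(-204\right) - 228339}{78588} = \left(-528768 - 228339\right) \frac{1}{78588} = \left(-757107\right) \frac{1}{78588} = - \frac{84123}{8732}$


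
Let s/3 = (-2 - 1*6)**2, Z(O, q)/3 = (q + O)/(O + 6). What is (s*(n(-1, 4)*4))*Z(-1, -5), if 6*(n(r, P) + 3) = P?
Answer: 32256/5 ≈ 6451.2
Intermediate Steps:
n(r, P) = -3 + P/6
Z(O, q) = 3*(O + q)/(6 + O) (Z(O, q) = 3*((q + O)/(O + 6)) = 3*((O + q)/(6 + O)) = 3*(O + q)/(6 + O))
s = 192 (s = 3*(-2 - 1*6)**2 = 3*(-2 - 6)**2 = 3*(-8)**2 = 3*64 = 192)
(s*(n(-1, 4)*4))*Z(-1, -5) = (192*((-3 + (1/6)*4)*4))*(3*(-1 - 5)/(6 - 1)) = (192*((-3 + 2/3)*4))*(3*(-6)/5) = (192*(-7/3*4))*(3*(1/5)*(-6)) = (192*(-28/3))*(-18/5) = -1792*(-18/5) = 32256/5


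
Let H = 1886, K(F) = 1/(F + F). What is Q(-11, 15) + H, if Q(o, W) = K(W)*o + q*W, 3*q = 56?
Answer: 64969/30 ≈ 2165.6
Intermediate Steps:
q = 56/3 (q = (⅓)*56 = 56/3 ≈ 18.667)
K(F) = 1/(2*F)
Q(o, W) = 56*W/3 + o/(2*W) (Q(o, W) = (1/(2*W))*o + 56*W/3 = o/(2*W) + 56*W/3 = 56*W/3 + o/(2*W))
Q(-11, 15) + H = ((56/3)*15 + (½)*(-11)/15) + 1886 = (280 + (½)*(-11)*(1/15)) + 1886 = (280 - 11/30) + 1886 = 8389/30 + 1886 = 64969/30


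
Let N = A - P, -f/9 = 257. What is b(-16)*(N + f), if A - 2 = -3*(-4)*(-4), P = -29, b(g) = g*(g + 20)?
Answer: 149120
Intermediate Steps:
f = -2313 (f = -9*257 = -2313)
b(g) = g*(20 + g)
A = -46 (A = 2 - 3*(-4)*(-4) = 2 + 12*(-4) = 2 - 48 = -46)
N = -17 (N = -46 - 1*(-29) = -46 + 29 = -17)
b(-16)*(N + f) = (-16*(20 - 16))*(-17 - 2313) = -16*4*(-2330) = -64*(-2330) = 149120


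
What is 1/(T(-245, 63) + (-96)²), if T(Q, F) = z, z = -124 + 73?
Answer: 1/9165 ≈ 0.00010911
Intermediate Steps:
z = -51
T(Q, F) = -51
1/(T(-245, 63) + (-96)²) = 1/(-51 + (-96)²) = 1/(-51 + 9216) = 1/9165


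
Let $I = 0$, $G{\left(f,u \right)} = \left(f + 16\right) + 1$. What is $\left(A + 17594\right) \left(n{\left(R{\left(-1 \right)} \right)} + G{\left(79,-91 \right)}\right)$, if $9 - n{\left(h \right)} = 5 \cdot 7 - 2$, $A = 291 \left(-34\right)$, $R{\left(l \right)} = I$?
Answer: $554400$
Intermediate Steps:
$G{\left(f,u \right)} = 17 + f$ ($G{\left(f,u \right)} = \left(16 + f\right) + 1 = 17 + f$)
$R{\left(l \right)} = 0$
$A = -9894$
$n{\left(h \right)} = -24$ ($n{\left(h \right)} = 9 - \left(5 \cdot 7 - 2\right) = 9 - \left(35 - 2\right) = 9 - 33 = -24$)
$\left(A + 17594\right) \left(n{\left(R{\left(-1 \right)} \right)} + G{\left(79,-91 \right)}\right) = \left(-9894 + 17594\right) \left(-24 + \left(17 + 79\right)\right) = 7700 \left(-24 + 96\right) = 7700 \cdot 72 = 554400$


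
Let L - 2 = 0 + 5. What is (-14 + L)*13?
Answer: -91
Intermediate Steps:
L = 7 (L = 2 + (0 + 5) = 2 + 5 = 7)
(-14 + L)*13 = (-14 + 7)*13 = -7*13 = -91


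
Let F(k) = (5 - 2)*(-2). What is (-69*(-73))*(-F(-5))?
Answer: 30222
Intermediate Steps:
F(k) = -6 (F(k) = 3*(-2) = -6)
(-69*(-73))*(-F(-5)) = (-69*(-73))*(-1*(-6)) = 5037*6 = 30222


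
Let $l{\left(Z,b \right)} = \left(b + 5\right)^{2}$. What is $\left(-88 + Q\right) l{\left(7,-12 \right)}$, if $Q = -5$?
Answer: $-4557$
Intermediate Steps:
$l{\left(Z,b \right)} = \left(5 + b\right)^{2}$
$\left(-88 + Q\right) l{\left(7,-12 \right)} = \left(-88 - 5\right) \left(5 - 12\right)^{2} = - 93 \left(-7\right)^{2} = \left(-93\right) 49 = -4557$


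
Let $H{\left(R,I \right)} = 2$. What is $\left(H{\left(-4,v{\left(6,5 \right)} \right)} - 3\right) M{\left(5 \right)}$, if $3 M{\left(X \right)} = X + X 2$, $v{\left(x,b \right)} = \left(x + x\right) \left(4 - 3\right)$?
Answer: $-5$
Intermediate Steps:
$v{\left(x,b \right)} = 2 x$ ($v{\left(x,b \right)} = 2 x 1 = 2 x$)
$M{\left(X \right)} = X$ ($M{\left(X \right)} = \frac{X + X 2}{3} = \frac{X + 2 X}{3} = \frac{3 X}{3} = X$)
$\left(H{\left(-4,v{\left(6,5 \right)} \right)} - 3\right) M{\left(5 \right)} = \left(2 - 3\right) 5 = \left(-1\right) 5 = -5$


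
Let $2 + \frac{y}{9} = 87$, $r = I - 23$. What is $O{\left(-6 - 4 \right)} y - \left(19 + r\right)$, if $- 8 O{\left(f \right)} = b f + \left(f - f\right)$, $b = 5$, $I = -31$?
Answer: $\frac{19265}{4} \approx 4816.3$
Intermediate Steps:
$O{\left(f \right)} = - \frac{5 f}{8}$ ($O{\left(f \right)} = - \frac{5 f + \left(f - f\right)}{8} = - \frac{5 f + 0}{8} = - \frac{5 f}{8}$)
$r = -54$ ($r = -31 - 23 = -54$)
$y = 765$ ($y = -18 + 9 \cdot 87 = -18 + 783 = 765$)
$O{\left(-6 - 4 \right)} y - \left(19 + r\right) = - \frac{5 \left(-6 - 4\right)}{8} \cdot 765 + \left(\left(16 - 35\right) - -54\right) = \left(- \frac{5}{8}\right) \left(-10\right) 765 + \left(\left(16 - 35\right) + 54\right) = \frac{25}{4} \cdot 765 + \left(-19 + 54\right) = \frac{19125}{4} + 35 = \frac{19265}{4}$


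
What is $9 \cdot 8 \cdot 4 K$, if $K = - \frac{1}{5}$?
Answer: $- \frac{288}{5} \approx -57.6$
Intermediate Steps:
$K = - \frac{1}{5}$ ($K = \left(-1\right) \frac{1}{5} = - \frac{1}{5} \approx -0.2$)
$9 \cdot 8 \cdot 4 K = 9 \cdot 8 \cdot 4 \left(- \frac{1}{5}\right) = 9 \cdot 32 \left(- \frac{1}{5}\right) = 288 \left(- \frac{1}{5}\right) = - \frac{288}{5}$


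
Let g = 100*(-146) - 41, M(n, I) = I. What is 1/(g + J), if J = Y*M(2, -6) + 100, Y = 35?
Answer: -1/14751 ≈ -6.7792e-5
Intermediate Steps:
J = -110 (J = 35*(-6) + 100 = -210 + 100 = -110)
g = -14641 (g = -14600 - 41 = -14641)
1/(g + J) = 1/(-14641 - 110) = 1/(-14751) = -1/14751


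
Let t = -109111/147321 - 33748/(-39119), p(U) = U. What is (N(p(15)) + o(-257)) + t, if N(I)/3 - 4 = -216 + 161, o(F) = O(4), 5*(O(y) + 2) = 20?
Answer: -869517104150/5763050199 ≈ -150.88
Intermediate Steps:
O(y) = 2 (O(y) = -2 + (⅕)*20 = -2 + 4 = 2)
o(F) = 2
t = 703475899/5763050199 (t = -109111*1/147321 - 33748*(-1/39119) = -109111/147321 + 33748/39119 = 703475899/5763050199 ≈ 0.12207)
N(I) = -153 (N(I) = 12 + 3*(-216 + 161) = 12 + 3*(-55) = 12 - 165 = -153)
(N(p(15)) + o(-257)) + t = (-153 + 2) + 703475899/5763050199 = -151 + 703475899/5763050199 = -869517104150/5763050199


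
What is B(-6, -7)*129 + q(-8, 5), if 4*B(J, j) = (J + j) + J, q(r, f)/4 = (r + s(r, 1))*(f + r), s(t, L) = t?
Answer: -1683/4 ≈ -420.75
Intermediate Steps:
q(r, f) = 8*r*(f + r) (q(r, f) = 4*((r + r)*(f + r)) = 4*((2*r)*(f + r)) = 4*(2*r*(f + r)) = 8*r*(f + r))
B(J, j) = J/2 + j/4 (B(J, j) = ((J + j) + J)/4 = (j + 2*J)/4 = J/2 + j/4)
B(-6, -7)*129 + q(-8, 5) = ((½)*(-6) + (¼)*(-7))*129 + 8*(-8)*(5 - 8) = (-3 - 7/4)*129 + 8*(-8)*(-3) = -19/4*129 + 192 = -2451/4 + 192 = -1683/4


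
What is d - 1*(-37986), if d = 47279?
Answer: 85265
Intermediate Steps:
d - 1*(-37986) = 47279 - 1*(-37986) = 47279 + 37986 = 85265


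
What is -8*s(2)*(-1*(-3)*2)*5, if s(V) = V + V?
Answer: -960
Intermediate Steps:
s(V) = 2*V
-8*s(2)*(-1*(-3)*2)*5 = -8*(2*2)*(-1*(-3)*2)*5 = -8*4*(3*2)*5 = -8*4*6*5 = -192*5 = -8*120 = -960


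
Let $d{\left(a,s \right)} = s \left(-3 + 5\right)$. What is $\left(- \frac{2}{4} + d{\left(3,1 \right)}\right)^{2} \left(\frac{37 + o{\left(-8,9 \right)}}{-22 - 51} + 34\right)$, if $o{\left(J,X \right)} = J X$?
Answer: $\frac{22653}{292} \approx 77.579$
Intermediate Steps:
$d{\left(a,s \right)} = 2 s$ ($d{\left(a,s \right)} = s 2 = 2 s$)
$\left(- \frac{2}{4} + d{\left(3,1 \right)}\right)^{2} \left(\frac{37 + o{\left(-8,9 \right)}}{-22 - 51} + 34\right) = \left(- \frac{2}{4} + 2 \cdot 1\right)^{2} \left(\frac{37 - 72}{-22 - 51} + 34\right) = \left(\left(-2\right) \frac{1}{4} + 2\right)^{2} \left(\frac{37 - 72}{-73} + 34\right) = \left(- \frac{1}{2} + 2\right)^{2} \left(\left(-35\right) \left(- \frac{1}{73}\right) + 34\right) = \left(\frac{3}{2}\right)^{2} \left(\frac{35}{73} + 34\right) = \frac{9}{4} \cdot \frac{2517}{73} = \frac{22653}{292}$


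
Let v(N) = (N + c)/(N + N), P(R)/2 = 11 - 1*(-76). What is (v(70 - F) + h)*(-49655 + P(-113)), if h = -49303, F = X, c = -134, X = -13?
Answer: 404969772869/166 ≈ 2.4396e+9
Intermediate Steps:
F = -13
P(R) = 174 (P(R) = 2*(11 - 1*(-76)) = 2*(11 + 76) = 2*87 = 174)
v(N) = (-134 + N)/(2*N) (v(N) = (N - 134)/(N + N) = (-134 + N)/((2*N)) = (-134 + N)*(1/(2*N)) = (-134 + N)/(2*N))
(v(70 - F) + h)*(-49655 + P(-113)) = ((-134 + (70 - 1*(-13)))/(2*(70 - 1*(-13))) - 49303)*(-49655 + 174) = ((-134 + (70 + 13))/(2*(70 + 13)) - 49303)*(-49481) = ((1/2)*(-134 + 83)/83 - 49303)*(-49481) = ((1/2)*(1/83)*(-51) - 49303)*(-49481) = (-51/166 - 49303)*(-49481) = -8184349/166*(-49481) = 404969772869/166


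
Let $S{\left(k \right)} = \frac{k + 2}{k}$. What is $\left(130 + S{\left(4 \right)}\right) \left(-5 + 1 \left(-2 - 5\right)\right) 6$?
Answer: $-9468$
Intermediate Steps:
$S{\left(k \right)} = \frac{2 + k}{k}$
$\left(130 + S{\left(4 \right)}\right) \left(-5 + 1 \left(-2 - 5\right)\right) 6 = \left(130 + \frac{2 + 4}{4}\right) \left(-5 + 1 \left(-2 - 5\right)\right) 6 = \left(130 + \frac{1}{4} \cdot 6\right) \left(-5 + 1 \left(-7\right)\right) 6 = \left(130 + \frac{3}{2}\right) \left(-5 - 7\right) 6 = \frac{263 \left(\left(-12\right) 6\right)}{2} = \frac{263}{2} \left(-72\right) = -9468$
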